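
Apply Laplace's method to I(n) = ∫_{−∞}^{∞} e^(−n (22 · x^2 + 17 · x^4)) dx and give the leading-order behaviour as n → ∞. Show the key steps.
I(n) ~ sqrt(π/(22n))

φ(x) = 22 · x^2 + 17 · x^4 has its unique global minimum at x* = 0 (since φ'(x) = 44x + 68x^3 = 0 only at x = 0 for real x with both coefficients positive, and φ → ∞ as |x| → ∞). At x* = 0, φ(0) = 0 and φ''(0) = 44. Laplace's method then gives
  I(n) ~ sqrt(2π / (n · φ''(0))) · e^(−n φ(0)) = sqrt(2π / (44n)) = sqrt(π/(22n)).
The 17 · x^4 term contributes only at subleading order (an O(1/n) relative correction).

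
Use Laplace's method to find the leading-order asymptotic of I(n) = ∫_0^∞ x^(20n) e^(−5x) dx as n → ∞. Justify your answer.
I(n) ~ (sqrt(2π·20n) / 5) · (20n/(5e))^(20n)

Write the integrand as exp(20n ln x − 5x) and set f(x) = 20n ln x − 5x. Then f'(x) = 20n/x − 5 = 0 at x* = 20n/5, and f''(x*) = −20n/x*^2 = −5^2/(20n). Laplace's method (interior maximum) gives
  I(n) ~ e^(f(x*)) · sqrt(2π / |f''(x*)|)
        = exp(20n ln(20n/5) − 20n) · sqrt(2π · 20n / 5^2)
        = (20n/5)^(20n) e^(−20n) · sqrt(2π·20n) / 5
        = (sqrt(2π·20n) / 5) · (20n/(5e))^(20n).
This matches Γ(20n+1)/5^(20n+1) with Stirling applied to Γ.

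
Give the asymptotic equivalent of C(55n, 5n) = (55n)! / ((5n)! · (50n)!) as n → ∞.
C(55n, 5n) ~ (285311670611/10000000000)^(5n) · sqrt(11/(20π·5n))

Write N = 5n. Apply Stirling to each factorial:
  (11N)! ~ sqrt(2π·11N) · (11N/e)^(11N),
  N! ~ sqrt(2π N) · (N/e)^N,
  (10N)! ~ sqrt(2π·10N) · (10N/e)^(10N).
The exponential factors combine to (11N)^(11N) / (N^N · (10N)^(10N)) = 11^(11N)/10^(10N) = (11^11/10^10)^N = (285311670611/10000000000)^N.
The square-root prefactors combine to sqrt(2π·11N) / (sqrt(2π N)·sqrt(2π·10N)) = sqrt(11 / (2π·10·N)) = sqrt(11/(20π·5n)).
Substituting N = 5n: C(55n, 5n) ~ (285311670611/10000000000)^(5n) · sqrt(11/(20π·5n)).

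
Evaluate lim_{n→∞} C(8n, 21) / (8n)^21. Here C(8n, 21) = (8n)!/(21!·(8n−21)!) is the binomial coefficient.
lim = 1/21! = 1/51090942171709440000

With N = 8n → ∞: C(N, 21) / N^21 = [N(N−1)…(N−20)] / (21! · N^21) = (1/21!) · 1 · (1 − 1/(8n)) · … · (1 − 20/(8n)). Each factor → 1 as N → ∞, so the limit is 1/21! = 1/51090942171709440000.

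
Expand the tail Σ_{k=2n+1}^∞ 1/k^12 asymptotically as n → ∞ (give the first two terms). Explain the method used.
Σ_{k>2n} 1/k^12 = 1/(11 · (2n)^11) − 1/(2 · (2n)^12) + O(1/(2n)^13)

Compare to the integral: ∫_{2n}^∞ x^(−12) dx = [−x^(−11)/11]_{2n}^∞ = 1/((12−1)·(2n)^11). The Euler-Maclaurin correction adds −f(2n)/2 = −1/(2·(2n)^12). Euler-Maclaurin then gives
  Σ_{k>2n} 1/k^12 = ∫_{2n}^∞ dx/x^12 − 1/(2·(2n)^12) + O(1/(2n)^13).
(Equivalently this is ζ(12) − Σ_{k≤2n} 1/k^12.)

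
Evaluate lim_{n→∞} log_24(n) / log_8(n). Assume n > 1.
lim = ln(8) / ln(24) = log_24(8)

Change of base: log_24(n) = ln n / ln 24 and log_8(n) = ln n / ln 8. The ratio is (ln n / ln 24) · (ln 8 / ln n) = ln 8 / ln 24, a constant independent of n. So the limit is ln 8 / ln 24 = log_24(8).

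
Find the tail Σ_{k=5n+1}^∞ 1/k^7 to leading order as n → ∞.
Σ_{k>5n} 1/k^7 ~ 1/(6 · (5n)^6)

Compare to the integral: ∫_{5n}^∞ x^(−7) dx = [−x^(−6)/6]_{5n}^∞ = 1/((7−1)·(5n)^6). Euler-Maclaurin then gives
  Σ_{k>5n} 1/k^7 = ∫_{5n}^∞ dx/x^7 − 1/(2·(5n)^7) + O(1/(5n)^8).
(Equivalently this is ζ(7) − Σ_{k≤5n} 1/k^7.)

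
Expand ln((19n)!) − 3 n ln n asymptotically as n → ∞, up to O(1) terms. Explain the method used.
ln((19n)!) − 3 n ln n = 16 n ln n + 19(ln 19 − 1) n + (1/2) ln(2π·19n) + O(1/n)

Stirling: ln((19n)!) = 19n ln(19n) − 19n + (1/2) ln(2π·19n) + O(1/n).
Expand 19n ln(19n) = 19n (ln n + ln 19) = 19n ln n + 19n ln 19.
Subtract 3n ln n: leading term is (19 − 3) n ln n = 16 n ln n. The next term is 19n ln 19 − 19n = 19(ln 19 − 1) n. Then the (1/2) ln(2π·19n) correction.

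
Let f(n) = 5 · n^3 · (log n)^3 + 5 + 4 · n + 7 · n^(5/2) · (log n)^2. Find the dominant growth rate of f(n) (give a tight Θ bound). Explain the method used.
f(n) ∈ Θ(n^3 · (log n)^3)

Compare the terms by growth order. For large n, n^a · (log n)^b dominates n^a' · (log n)^b' iff a > a', or (a = a' and b > b'). Ranking the 4 terms shows the dominant one is 5 · n^3 · (log n)^3. Hence f(n) ∈ Θ(n^3 · (log n)^3).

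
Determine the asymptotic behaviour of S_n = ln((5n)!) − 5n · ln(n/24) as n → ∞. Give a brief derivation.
S_n ~ 5n · (ln 120 − 1) + O(ln n)

Stirling: ln((5n)!) = 5n ln(5n) − 5n + O(ln n).
  S_n = 5n ln(5n) − 5n − 5n ln(n/24) + O(ln n)
      = 5n ln(5n) − 5n ln n + 5n ln 24 − 5n + O(ln n)
      = 5n ln 5 + 5n ln 24 − 5n + O(ln n)
      = 5n (ln 120 − 1) + O(ln n).
Numerically ln(120) − 1 ≈ 3.7875.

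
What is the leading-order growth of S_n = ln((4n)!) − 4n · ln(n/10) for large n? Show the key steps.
S_n ~ 4n · (ln 40 − 1) + O(ln n)

Stirling: ln((4n)!) = 4n ln(4n) − 4n + O(ln n).
  S_n = 4n ln(4n) − 4n − 4n ln(n/10) + O(ln n)
      = 4n ln(4n) − 4n ln n + 4n ln 10 − 4n + O(ln n)
      = 4n ln 4 + 4n ln 10 − 4n + O(ln n)
      = 4n (ln 40 − 1) + O(ln n).
Numerically ln(40) − 1 ≈ 2.6889.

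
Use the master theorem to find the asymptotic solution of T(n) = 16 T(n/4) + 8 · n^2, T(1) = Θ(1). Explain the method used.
T(n) = Θ(n^2 log n)

log_4 16 = 2, and f(n) = 8 · n^2 = Θ(n^(log_4 16)). This is Case 2 of the master theorem: T(n) = Θ(f(n) · log n) = Θ(n^2 log n).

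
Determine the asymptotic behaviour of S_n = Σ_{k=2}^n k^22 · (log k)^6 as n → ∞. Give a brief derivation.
S_n ~ n^23 · (log n)^6 / 23

By integral comparison, S_n = ∫_1^n x^22 · (log x)^6 dx + O(n^22 · (log n)^6). For the integral, the leading term of ∫_1^n x^22 (log x)^6 dx is n^23/23 · (log n)^6 (by repeated integration by parts; each step lowers the log-exponent and produces a relatively O(1/log n) correction). Hence S_n ~ n^23 · (log n)^6 / 23.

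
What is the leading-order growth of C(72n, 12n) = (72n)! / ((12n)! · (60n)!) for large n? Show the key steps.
C(72n, 12n) ~ (46656/3125)^(12n) · sqrt(3/(5π·12n))

Write N = 12n. Apply Stirling to each factorial:
  (6N)! ~ sqrt(2π·6N) · (6N/e)^(6N),
  N! ~ sqrt(2π N) · (N/e)^N,
  (5N)! ~ sqrt(2π·5N) · (5N/e)^(5N).
The exponential factors combine to (6N)^(6N) / (N^N · (5N)^(5N)) = 6^(6N)/5^(5N) = (6^6/5^5)^N = (46656/3125)^N.
The square-root prefactors combine to sqrt(2π·6N) / (sqrt(2π N)·sqrt(2π·5N)) = sqrt(6 / (2π·5·N)) = sqrt(3/(5π·12n)).
Substituting N = 12n: C(72n, 12n) ~ (46656/3125)^(12n) · sqrt(3/(5π·12n)).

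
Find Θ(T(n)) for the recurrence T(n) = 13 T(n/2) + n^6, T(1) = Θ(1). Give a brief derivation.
T(n) = Θ(n^6)

log_2 13 ≈ 3.700. f(n) = n^6 dominates n^(log_2 13) since 6 > 3.700, and the regularity condition a·f(n/b) = 13·(n/2)^6 = (13/64)·n^6 ≤ c·f(n) holds with c = 13/64 ≈ 0.203 < 1. So this is Case 3: T(n) = Θ(f(n)) = Θ(n^6).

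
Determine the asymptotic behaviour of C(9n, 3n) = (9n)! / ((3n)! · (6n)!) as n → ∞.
C(9n, 3n) ~ (27/4)^(3n) · sqrt(3/(4π·3n))

Write N = 3n. Apply Stirling to each factorial:
  (3N)! ~ sqrt(2π·3N) · (3N/e)^(3N),
  N! ~ sqrt(2π N) · (N/e)^N,
  (2N)! ~ sqrt(2π·2N) · (2N/e)^(2N).
The exponential factors combine to (3N)^(3N) / (N^N · (2N)^(2N)) = 3^(3N)/2^(2N) = (3^3/2^2)^N = (27/4)^N.
The square-root prefactors combine to sqrt(2π·3N) / (sqrt(2π N)·sqrt(2π·2N)) = sqrt(3 / (2π·2·N)) = sqrt(3/(4π·3n)).
Substituting N = 3n: C(9n, 3n) ~ (27/4)^(3n) · sqrt(3/(4π·3n)).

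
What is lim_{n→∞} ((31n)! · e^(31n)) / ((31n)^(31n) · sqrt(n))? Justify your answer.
lim = sqrt(2π·31)

Stirling: (31n)! ~ sqrt(2π·31n) · (31n/e)^(31n). Hence
  (31n)! · e^(31n) / (31n)^(31n) ~ sqrt(2π·31n).
Dividing by sqrt(n): sqrt(2π·31n) / sqrt(n) = sqrt(2π·31) · n^((1−1)/2), so the limit is sqrt(2π·31).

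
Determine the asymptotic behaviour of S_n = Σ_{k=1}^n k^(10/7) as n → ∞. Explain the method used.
S_n ~ (7/17) · n^(17/7)

Integral comparison: Σ_{k=1}^n k^(10/7) = ∫_0^n x^(10/7) dx + O(n^(10/7)). The integral is n^(1 + 10/7) / (1 + 10/7) = n^((10+7)/7) / ((10+7)/7) = (7/17) · n^(17/7).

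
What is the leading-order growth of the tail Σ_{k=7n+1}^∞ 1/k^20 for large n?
Σ_{k>7n} 1/k^20 ~ 1/(19 · (7n)^19)

Compare to the integral: ∫_{7n}^∞ x^(−20) dx = [−x^(−19)/19]_{7n}^∞ = 1/((20−1)·(7n)^19). Euler-Maclaurin then gives
  Σ_{k>7n} 1/k^20 = ∫_{7n}^∞ dx/x^20 − 1/(2·(7n)^20) + O(1/(7n)^21).
(Equivalently this is ζ(20) − Σ_{k≤7n} 1/k^20.)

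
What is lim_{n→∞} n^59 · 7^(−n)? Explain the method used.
lim = 0

Exponentials with base > 1 dominate every fixed polynomial: for any fixed c, n^c / 7^n → 0 as n → ∞ (e.g. by the ratio test, or by writing 7^n = e^(n ln 7) and noting e^(n ln 7) / n^c → ∞). Hence n^59 · 7^(−n) = n^59 / 7^n → 0.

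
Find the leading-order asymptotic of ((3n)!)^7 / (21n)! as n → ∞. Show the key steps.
((3n)!)^7/(21n)! ~ ((2π·3n)^(6/2) / sqrt(7)) · 7^(−7·3n)  →  0

Write N = 3n. Stirling: N! ~ sqrt(2π N)(N/e)^N and (7N)! ~ sqrt(2π·7N)·(7N/e)^(7N).
  (N!)^7/(7N)! ~ (2π N)^(7/2) (N/e)^(7N) / [sqrt(2π·7N) (7N/e)^(7N)]
     = (2π N)^(7/2) / sqrt(2π·7N) · (N/(7N))^(7N)
     = (2π N)^((7−1)/2) / sqrt(7) · 7^(−7N).
Since 7^7 > 1, the factor 7^(−7N) decays exponentially, so the ratio → 0. Substituting N = 3n gives the stated form.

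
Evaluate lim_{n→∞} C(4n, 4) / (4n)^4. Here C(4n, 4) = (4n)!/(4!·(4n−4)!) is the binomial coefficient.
lim = 1/4! = 1/24

With N = 4n → ∞: C(N, 4) / N^4 = [N(N−1)…(N−3)] / (4! · N^4) = (1/4!) · 1 · (1 − 1/(4n)) · (1 − 2/(4n)) · (1 − 3/(4n)). Each factor → 1 as N → ∞, so the limit is 1/4! = 1/24.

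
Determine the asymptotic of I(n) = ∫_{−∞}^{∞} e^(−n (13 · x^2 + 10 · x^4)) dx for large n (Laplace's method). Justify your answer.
I(n) ~ sqrt(π/(13n))

φ(x) = 13 · x^2 + 10 · x^4 has its unique global minimum at x* = 0 (since φ'(x) = 26x + 40x^3 = 0 only at x = 0 for real x with both coefficients positive, and φ → ∞ as |x| → ∞). At x* = 0, φ(0) = 0 and φ''(0) = 26. Laplace's method then gives
  I(n) ~ sqrt(2π / (n · φ''(0))) · e^(−n φ(0)) = sqrt(2π / (26n)) = sqrt(π/(13n)).
The 10 · x^4 term contributes only at subleading order (an O(1/n) relative correction).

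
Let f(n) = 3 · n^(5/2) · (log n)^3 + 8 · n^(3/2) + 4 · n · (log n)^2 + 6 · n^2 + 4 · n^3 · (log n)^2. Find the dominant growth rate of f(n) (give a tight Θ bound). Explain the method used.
f(n) ∈ Θ(n^3 · (log n)^2)

Compare the terms by growth order. For large n, n^a · (log n)^b dominates n^a' · (log n)^b' iff a > a', or (a = a' and b > b'). Ranking the 5 terms shows the dominant one is 4 · n^3 · (log n)^2. Hence f(n) ∈ Θ(n^3 · (log n)^2).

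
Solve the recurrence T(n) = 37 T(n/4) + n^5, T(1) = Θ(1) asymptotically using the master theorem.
T(n) = Θ(n^5)

log_4 37 ≈ 2.605. f(n) = n^5 dominates n^(log_4 37) since 5 > 2.605, and the regularity condition a·f(n/b) = 37·(n/4)^5 = (37/1024)·n^5 ≤ c·f(n) holds with c = 37/1024 ≈ 0.0361 < 1. So this is Case 3: T(n) = Θ(f(n)) = Θ(n^5).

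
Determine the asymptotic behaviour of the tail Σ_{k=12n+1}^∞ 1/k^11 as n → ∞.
Σ_{k>12n} 1/k^11 ~ 1/(10 · (12n)^10)

Compare to the integral: ∫_{12n}^∞ x^(−11) dx = [−x^(−10)/10]_{12n}^∞ = 1/((11−1)·(12n)^10). Euler-Maclaurin then gives
  Σ_{k>12n} 1/k^11 = ∫_{12n}^∞ dx/x^11 − 1/(2·(12n)^11) + O(1/(12n)^12).
(Equivalently this is ζ(11) − Σ_{k≤12n} 1/k^11.)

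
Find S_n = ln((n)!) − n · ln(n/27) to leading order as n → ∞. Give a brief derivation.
S_n ~ n · (ln 27 − 1) + O(ln n)

Stirling: ln((n)!) = n ln(n) − n + O(ln n).
  S_n = n ln(n) − n − n ln(n/27) + O(ln n)
      = n ln(n) − n ln n + n ln 27 − n + O(ln n)
      = n ln 27 − n + O(ln n)
      = n (ln 27 − 1) + O(ln n).
Numerically ln(27) − 1 ≈ 2.2958.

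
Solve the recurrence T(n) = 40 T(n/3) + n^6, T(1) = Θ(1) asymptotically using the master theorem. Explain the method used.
T(n) = Θ(n^6)

log_3 40 ≈ 3.358. f(n) = n^6 dominates n^(log_3 40) since 6 > 3.358, and the regularity condition a·f(n/b) = 40·(n/3)^6 = (40/729)·n^6 ≤ c·f(n) holds with c = 40/729 ≈ 0.0549 < 1. So this is Case 3: T(n) = Θ(f(n)) = Θ(n^6).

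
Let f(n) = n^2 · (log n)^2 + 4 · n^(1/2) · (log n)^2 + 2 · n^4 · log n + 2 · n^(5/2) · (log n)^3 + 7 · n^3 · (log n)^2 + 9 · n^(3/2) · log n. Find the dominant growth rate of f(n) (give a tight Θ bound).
f(n) ∈ Θ(n^4 · log n)

Compare the terms by growth order. For large n, n^a · (log n)^b dominates n^a' · (log n)^b' iff a > a', or (a = a' and b > b'). Ranking the 6 terms shows the dominant one is 2 · n^4 · log n. Hence f(n) ∈ Θ(n^4 · log n).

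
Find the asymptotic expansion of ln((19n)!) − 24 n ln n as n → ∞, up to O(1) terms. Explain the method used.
ln((19n)!) − 24 n ln n = −5 n ln n + 19(ln 19 − 1) n + (1/2) ln(2π·19n) + O(1/n)

Stirling: ln((19n)!) = 19n ln(19n) − 19n + (1/2) ln(2π·19n) + O(1/n).
Expand 19n ln(19n) = 19n (ln n + ln 19) = 19n ln n + 19n ln 19.
Subtract 24n ln n: leading term is (19 − 24) n ln n = −5 n ln n. The next term is 19n ln 19 − 19n = 19(ln 19 − 1) n. Then the (1/2) ln(2π·19n) correction.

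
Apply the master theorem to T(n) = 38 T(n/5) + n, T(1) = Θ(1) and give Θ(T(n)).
T(n) = Θ(n^(log_5 38))

Master theorem: compare f(n) = n to n^(log_5 38) where log_5 38 ≈ 2.260. Since 1 < log_5 38, we have f(n) = O(n^(log_5 38 − ε)) for some ε > 0 — Case 1. Hence T(n) = Θ(n^(log_5 38)).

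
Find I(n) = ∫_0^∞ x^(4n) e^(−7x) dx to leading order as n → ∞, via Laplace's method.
I(n) ~ (sqrt(2π·4n) / 7) · (4n/(7e))^(4n)

Write the integrand as exp(4n ln x − 7x) and set f(x) = 4n ln x − 7x. Then f'(x) = 4n/x − 7 = 0 at x* = 4n/7, and f''(x*) = −4n/x*^2 = −7^2/(4n). Laplace's method (interior maximum) gives
  I(n) ~ e^(f(x*)) · sqrt(2π / |f''(x*)|)
        = exp(4n ln(4n/7) − 4n) · sqrt(2π · 4n / 7^2)
        = (4n/7)^(4n) e^(−4n) · sqrt(2π·4n) / 7
        = (sqrt(2π·4n) / 7) · (4n/(7e))^(4n).
This matches Γ(4n+1)/7^(4n+1) with Stirling applied to Γ.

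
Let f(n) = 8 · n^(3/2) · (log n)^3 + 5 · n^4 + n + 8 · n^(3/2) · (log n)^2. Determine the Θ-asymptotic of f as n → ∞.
f(n) ∈ Θ(n^4)

Compare the terms by growth order. For large n, n^a · (log n)^b dominates n^a' · (log n)^b' iff a > a', or (a = a' and b > b'). Ranking the 4 terms shows the dominant one is 5 · n^4. Hence f(n) ∈ Θ(n^4).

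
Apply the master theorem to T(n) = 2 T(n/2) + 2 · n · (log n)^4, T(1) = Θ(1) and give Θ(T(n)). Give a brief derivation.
T(n) = Θ(n · (log n)^5)

Here log_2 2 = 1 and f(n) = 2 · n · (log n)^4 = Θ(n^(log_2 2) · (log n)^4). This is the extended Case 2 of the master theorem (f matches the critical exponent up to log factors), giving T(n) = Θ(n^(log_2 2) · (log n)^(4+1)) = Θ(n · (log n)^5).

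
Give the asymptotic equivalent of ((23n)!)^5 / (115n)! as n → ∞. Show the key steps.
((23n)!)^5/(115n)! ~ ((2π·23n)^(4/2) / sqrt(5)) · 5^(−5·23n)  →  0

Write N = 23n. Stirling: N! ~ sqrt(2π N)(N/e)^N and (5N)! ~ sqrt(2π·5N)·(5N/e)^(5N).
  (N!)^5/(5N)! ~ (2π N)^(5/2) (N/e)^(5N) / [sqrt(2π·5N) (5N/e)^(5N)]
     = (2π N)^(5/2) / sqrt(2π·5N) · (N/(5N))^(5N)
     = (2π N)^((5−1)/2) / sqrt(5) · 5^(−5N).
Since 5^5 > 1, the factor 5^(−5N) decays exponentially, so the ratio → 0. Substituting N = 23n gives the stated form.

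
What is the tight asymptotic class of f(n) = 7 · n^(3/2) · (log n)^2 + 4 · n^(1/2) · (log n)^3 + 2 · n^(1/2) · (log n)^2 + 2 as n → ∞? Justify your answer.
f(n) ∈ Θ(n^(3/2) · (log n)^2)

Compare the terms by growth order. For large n, n^a · (log n)^b dominates n^a' · (log n)^b' iff a > a', or (a = a' and b > b'). Ranking the 4 terms shows the dominant one is 7 · n^(3/2) · (log n)^2. Hence f(n) ∈ Θ(n^(3/2) · (log n)^2).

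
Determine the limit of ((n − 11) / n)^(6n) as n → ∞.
lim = e^(−66)

Rewrite as (1 − 11/n)^(6n). By the standard limit (1 + x/n)^n → e^x, we have (1 − 11/n)^n → e^(−11), and raising to the 6th power gives e^(−66).
More precisely, ln[(1 − 11/n)^(6n)] = 6n · ln(1 − 11/n) = 6n · (-11/n + O(1/n^2)) = -66 + O(1/n) → -66.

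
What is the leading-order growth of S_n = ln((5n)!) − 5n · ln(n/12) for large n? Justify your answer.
S_n ~ 5n · (ln 60 − 1) + O(ln n)

Stirling: ln((5n)!) = 5n ln(5n) − 5n + O(ln n).
  S_n = 5n ln(5n) − 5n − 5n ln(n/12) + O(ln n)
      = 5n ln(5n) − 5n ln n + 5n ln 12 − 5n + O(ln n)
      = 5n ln 5 + 5n ln 12 − 5n + O(ln n)
      = 5n (ln 60 − 1) + O(ln n).
Numerically ln(60) − 1 ≈ 3.0943.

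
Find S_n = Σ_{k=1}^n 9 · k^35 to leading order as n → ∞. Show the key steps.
S_n ~ n^36 / 4

By integral comparison (Euler-Maclaurin), Σ_{k=1}^n 9 · k^35 = 9 · ∫_0^n x^35 dx + O(n^35) = 9 · n^36/36 = n^36 / 4 + O(n^35). (Equivalently, Faulhaber's formula gives the same leading term.)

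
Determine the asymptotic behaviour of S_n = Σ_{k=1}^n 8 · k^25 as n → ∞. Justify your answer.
S_n ~ 4 · n^26 / 13

By integral comparison (Euler-Maclaurin), Σ_{k=1}^n 8 · k^25 = 8 · ∫_0^n x^25 dx + O(n^25) = 8 · n^26/26 = 4 · n^26 / 13 + O(n^25). (Equivalently, Faulhaber's formula gives the same leading term.)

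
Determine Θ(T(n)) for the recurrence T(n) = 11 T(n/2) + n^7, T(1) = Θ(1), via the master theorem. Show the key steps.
T(n) = Θ(n^7)

log_2 11 ≈ 3.459. f(n) = n^7 dominates n^(log_2 11) since 7 > 3.459, and the regularity condition a·f(n/b) = 11·(n/2)^7 = (11/128)·n^7 ≤ c·f(n) holds with c = 11/128 ≈ 0.0859 < 1. So this is Case 3: T(n) = Θ(f(n)) = Θ(n^7).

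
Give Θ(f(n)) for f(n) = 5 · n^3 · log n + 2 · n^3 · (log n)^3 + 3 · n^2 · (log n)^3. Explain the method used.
f(n) ∈ Θ(n^3 · (log n)^3)

Compare the terms by growth order. For large n, n^a · (log n)^b dominates n^a' · (log n)^b' iff a > a', or (a = a' and b > b'). Ranking the 3 terms shows the dominant one is 2 · n^3 · (log n)^3. Hence f(n) ∈ Θ(n^3 · (log n)^3).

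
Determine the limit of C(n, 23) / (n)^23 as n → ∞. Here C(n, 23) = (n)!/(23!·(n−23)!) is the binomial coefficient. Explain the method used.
lim = 1/23! = 1/25852016738884976640000

With N = n → ∞: C(N, 23) / N^23 = [N(N−1)…(N−22)] / (23! · N^23) = (1/23!) · 1 · (1 − 1/n) · … · (1 − 22/n). Each factor → 1 as N → ∞, so the limit is 1/23! = 1/25852016738884976640000.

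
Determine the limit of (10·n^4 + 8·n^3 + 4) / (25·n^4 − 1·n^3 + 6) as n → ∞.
lim = 10/25 = 2/5

For large n the leading n^4 terms dominate both numerator and denominator. Dividing top and bottom by n^4, every other term tends to 0, leaving 10/25 = 2/5.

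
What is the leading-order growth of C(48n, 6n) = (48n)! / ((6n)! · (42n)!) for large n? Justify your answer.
C(48n, 6n) ~ (16777216/823543)^(6n) · sqrt(4/(7π·6n))

Write N = 6n. Apply Stirling to each factorial:
  (8N)! ~ sqrt(2π·8N) · (8N/e)^(8N),
  N! ~ sqrt(2π N) · (N/e)^N,
  (7N)! ~ sqrt(2π·7N) · (7N/e)^(7N).
The exponential factors combine to (8N)^(8N) / (N^N · (7N)^(7N)) = 8^(8N)/7^(7N) = (8^8/7^7)^N = (16777216/823543)^N.
The square-root prefactors combine to sqrt(2π·8N) / (sqrt(2π N)·sqrt(2π·7N)) = sqrt(8 / (2π·7·N)) = sqrt(4/(7π·6n)).
Substituting N = 6n: C(48n, 6n) ~ (16777216/823543)^(6n) · sqrt(4/(7π·6n)).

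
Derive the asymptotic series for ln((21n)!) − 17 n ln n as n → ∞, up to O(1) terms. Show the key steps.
ln((21n)!) − 17 n ln n = 4 n ln n + 21(ln 21 − 1) n + (1/2) ln(2π·21n) + O(1/n)

Stirling: ln((21n)!) = 21n ln(21n) − 21n + (1/2) ln(2π·21n) + O(1/n).
Expand 21n ln(21n) = 21n (ln n + ln 21) = 21n ln n + 21n ln 21.
Subtract 17n ln n: leading term is (21 − 17) n ln n = 4 n ln n. The next term is 21n ln 21 − 21n = 21(ln 21 − 1) n. Then the (1/2) ln(2π·21n) correction.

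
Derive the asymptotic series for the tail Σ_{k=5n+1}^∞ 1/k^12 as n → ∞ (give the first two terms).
Σ_{k>5n} 1/k^12 = 1/(11 · (5n)^11) − 1/(2 · (5n)^12) + O(1/(5n)^13)

Compare to the integral: ∫_{5n}^∞ x^(−12) dx = [−x^(−11)/11]_{5n}^∞ = 1/((12−1)·(5n)^11). The Euler-Maclaurin correction adds −f(5n)/2 = −1/(2·(5n)^12). Euler-Maclaurin then gives
  Σ_{k>5n} 1/k^12 = ∫_{5n}^∞ dx/x^12 − 1/(2·(5n)^12) + O(1/(5n)^13).
(Equivalently this is ζ(12) − Σ_{k≤5n} 1/k^12.)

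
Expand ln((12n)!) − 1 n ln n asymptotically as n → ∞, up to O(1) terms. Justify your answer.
ln((12n)!) − 1 n ln n = 11 n ln n + 12(ln 12 − 1) n + (1/2) ln(2π·12n) + O(1/n)

Stirling: ln((12n)!) = 12n ln(12n) − 12n + (1/2) ln(2π·12n) + O(1/n).
Expand 12n ln(12n) = 12n (ln n + ln 12) = 12n ln n + 12n ln 12.
Subtract 1n ln n: leading term is (12 − 1) n ln n = 11 n ln n. The next term is 12n ln 12 − 12n = 12(ln 12 − 1) n. Then the (1/2) ln(2π·12n) correction.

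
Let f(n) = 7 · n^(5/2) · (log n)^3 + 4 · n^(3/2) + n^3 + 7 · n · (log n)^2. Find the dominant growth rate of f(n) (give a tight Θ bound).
f(n) ∈ Θ(n^3)

Compare the terms by growth order. For large n, n^a · (log n)^b dominates n^a' · (log n)^b' iff a > a', or (a = a' and b > b'). Ranking the 4 terms shows the dominant one is n^3. Hence f(n) ∈ Θ(n^3).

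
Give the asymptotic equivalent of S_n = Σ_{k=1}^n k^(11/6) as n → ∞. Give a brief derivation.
S_n ~ (6/17) · n^(17/6)

Integral comparison: Σ_{k=1}^n k^(11/6) = ∫_0^n x^(11/6) dx + O(n^(11/6)). The integral is n^(1 + 11/6) / (1 + 11/6) = n^((11+6)/6) / ((11+6)/6) = (6/17) · n^(17/6).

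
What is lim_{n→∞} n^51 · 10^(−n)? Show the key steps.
lim = 0

Exponentials with base > 1 dominate every fixed polynomial: for any fixed c, n^c / 10^n → 0 as n → ∞ (e.g. by the ratio test, or by writing 10^n = e^(n ln 10) and noting e^(n ln 10) / n^c → ∞). Hence n^51 · 10^(−n) = n^51 / 10^n → 0.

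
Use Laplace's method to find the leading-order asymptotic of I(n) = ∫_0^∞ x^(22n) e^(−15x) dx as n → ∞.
I(n) ~ (sqrt(2π·22n) / 15) · (22n/(15e))^(22n)

Write the integrand as exp(22n ln x − 15x) and set f(x) = 22n ln x − 15x. Then f'(x) = 22n/x − 15 = 0 at x* = 22n/15, and f''(x*) = −22n/x*^2 = −15^2/(22n). Laplace's method (interior maximum) gives
  I(n) ~ e^(f(x*)) · sqrt(2π / |f''(x*)|)
        = exp(22n ln(22n/15) − 22n) · sqrt(2π · 22n / 15^2)
        = (22n/15)^(22n) e^(−22n) · sqrt(2π·22n) / 15
        = (sqrt(2π·22n) / 15) · (22n/(15e))^(22n).
This matches Γ(22n+1)/15^(22n+1) with Stirling applied to Γ.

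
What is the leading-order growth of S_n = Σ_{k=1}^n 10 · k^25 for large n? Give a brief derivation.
S_n ~ 5 · n^26 / 13

By integral comparison (Euler-Maclaurin), Σ_{k=1}^n 10 · k^25 = 10 · ∫_0^n x^25 dx + O(n^25) = 10 · n^26/26 = 5 · n^26 / 13 + O(n^25). (Equivalently, Faulhaber's formula gives the same leading term.)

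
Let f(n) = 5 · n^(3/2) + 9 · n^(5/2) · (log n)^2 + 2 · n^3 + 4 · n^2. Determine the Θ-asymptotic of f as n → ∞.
f(n) ∈ Θ(n^3)

Compare the terms by growth order. For large n, n^a · (log n)^b dominates n^a' · (log n)^b' iff a > a', or (a = a' and b > b'). Ranking the 4 terms shows the dominant one is 2 · n^3. Hence f(n) ∈ Θ(n^3).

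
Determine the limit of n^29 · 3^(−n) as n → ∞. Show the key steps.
lim = 0

Exponentials with base > 1 dominate every fixed polynomial: for any fixed c, n^c / 3^n → 0 as n → ∞ (e.g. by the ratio test, or by writing 3^n = e^(n ln 3) and noting e^(n ln 3) / n^c → ∞). Hence n^29 · 3^(−n) = n^29 / 3^n → 0.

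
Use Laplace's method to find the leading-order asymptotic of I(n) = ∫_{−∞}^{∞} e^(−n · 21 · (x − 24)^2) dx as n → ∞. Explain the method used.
I(n) = sqrt(π/(21n))

Here φ(x) = 21 · (x − 24)^2 has its unique minimum at x* = 24 with φ(x*) = 0 and φ''(x*) = 42. Laplace's method gives
  I(n) ~ e^(−n φ(x*)) · sqrt(2π / (n · φ''(x*))) = sqrt(2π / (42n)) = sqrt(π/(21n)).
This is exact: substituting u = (x − 24)·sqrt(21n) gives I(n) = (1/sqrt(21n)) ∫_{−∞}^{∞} e^(−u^2) du = sqrt(π/(21n)).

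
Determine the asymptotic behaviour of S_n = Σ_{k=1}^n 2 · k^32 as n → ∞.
S_n ~ 2 · n^33 / 33

By integral comparison (Euler-Maclaurin), Σ_{k=1}^n 2 · k^32 = 2 · ∫_0^n x^32 dx + O(n^32) = 2 · n^33/33 + O(n^32). (Equivalently, Faulhaber's formula gives the same leading term.)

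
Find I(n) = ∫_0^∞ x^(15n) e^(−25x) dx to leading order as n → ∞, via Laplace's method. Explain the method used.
I(n) ~ (sqrt(2π·15n) / 25) · (15n/(25e))^(15n)

Write the integrand as exp(15n ln x − 25x) and set f(x) = 15n ln x − 25x. Then f'(x) = 15n/x − 25 = 0 at x* = 15n/25, and f''(x*) = −15n/x*^2 = −25^2/(15n). Laplace's method (interior maximum) gives
  I(n) ~ e^(f(x*)) · sqrt(2π / |f''(x*)|)
        = exp(15n ln(15n/25) − 15n) · sqrt(2π · 15n / 25^2)
        = (15n/25)^(15n) e^(−15n) · sqrt(2π·15n) / 25
        = (sqrt(2π·15n) / 25) · (15n/(25e))^(15n).
This matches Γ(15n+1)/25^(15n+1) with Stirling applied to Γ.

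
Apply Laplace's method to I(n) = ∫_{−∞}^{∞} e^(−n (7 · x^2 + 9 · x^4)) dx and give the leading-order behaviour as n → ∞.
I(n) ~ sqrt(π/(7n))

φ(x) = 7 · x^2 + 9 · x^4 has its unique global minimum at x* = 0 (since φ'(x) = 14x + 36x^3 = 0 only at x = 0 for real x with both coefficients positive, and φ → ∞ as |x| → ∞). At x* = 0, φ(0) = 0 and φ''(0) = 14. Laplace's method then gives
  I(n) ~ sqrt(2π / (n · φ''(0))) · e^(−n φ(0)) = sqrt(2π / (14n)) = sqrt(π/(7n)).
The 9 · x^4 term contributes only at subleading order (an O(1/n) relative correction).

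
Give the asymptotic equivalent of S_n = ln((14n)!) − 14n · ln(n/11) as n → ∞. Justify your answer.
S_n ~ 14n · (ln 154 − 1) + O(ln n)

Stirling: ln((14n)!) = 14n ln(14n) − 14n + O(ln n).
  S_n = 14n ln(14n) − 14n − 14n ln(n/11) + O(ln n)
      = 14n ln(14n) − 14n ln n + 14n ln 11 − 14n + O(ln n)
      = 14n ln 14 + 14n ln 11 − 14n + O(ln n)
      = 14n (ln 154 − 1) + O(ln n).
Numerically ln(154) − 1 ≈ 4.0370.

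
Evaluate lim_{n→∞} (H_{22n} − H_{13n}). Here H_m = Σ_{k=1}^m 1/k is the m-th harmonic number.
lim = ln(22/13)

Euler-Maclaurin gives H_m = ln m + γ + 1/(2m) + O(1/m^2). The γ and O(1/m) terms cancel in the difference:
  H_{22n} − H_{13n} = ln(22n) − ln(13n) + O(1/n) = ln(22/13) + O(1/n).
Hence the limit is ln(22/13).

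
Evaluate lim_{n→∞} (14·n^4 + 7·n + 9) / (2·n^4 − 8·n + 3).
lim = 14/2 = 7

For large n the leading n^4 terms dominate both numerator and denominator. Dividing top and bottom by n^4, every other term tends to 0, leaving 14/2 = 7.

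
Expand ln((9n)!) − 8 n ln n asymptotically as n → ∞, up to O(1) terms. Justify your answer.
ln((9n)!) − 8 n ln n = n ln n + 9(ln 9 − 1) n + (1/2) ln(2π·9n) + O(1/n)

Stirling: ln((9n)!) = 9n ln(9n) − 9n + (1/2) ln(2π·9n) + O(1/n).
Expand 9n ln(9n) = 9n (ln n + ln 9) = 9n ln n + 9n ln 9.
Subtract 8n ln n: leading term is (9 − 8) n ln n = n ln n. The next term is 9n ln 9 − 9n = 9(ln 9 − 1) n. Then the (1/2) ln(2π·9n) correction.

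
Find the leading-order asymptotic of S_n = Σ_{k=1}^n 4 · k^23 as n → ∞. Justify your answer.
S_n ~ n^24 / 6

By integral comparison (Euler-Maclaurin), Σ_{k=1}^n 4 · k^23 = 4 · ∫_0^n x^23 dx + O(n^23) = 4 · n^24/24 = n^24 / 6 + O(n^23). (Equivalently, Faulhaber's formula gives the same leading term.)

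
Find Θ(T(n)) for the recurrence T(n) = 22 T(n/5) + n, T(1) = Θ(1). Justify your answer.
T(n) = Θ(n^(log_5 22))

Master theorem: compare f(n) = n to n^(log_5 22) where log_5 22 ≈ 1.921. Since 1 < log_5 22, we have f(n) = O(n^(log_5 22 − ε)) for some ε > 0 — Case 1. Hence T(n) = Θ(n^(log_5 22)).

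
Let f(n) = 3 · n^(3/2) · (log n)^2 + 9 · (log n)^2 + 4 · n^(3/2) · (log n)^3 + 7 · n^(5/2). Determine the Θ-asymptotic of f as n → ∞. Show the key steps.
f(n) ∈ Θ(n^(5/2))

Compare the terms by growth order. For large n, n^a · (log n)^b dominates n^a' · (log n)^b' iff a > a', or (a = a' and b > b'). Ranking the 4 terms shows the dominant one is 7 · n^(5/2). Hence f(n) ∈ Θ(n^(5/2)).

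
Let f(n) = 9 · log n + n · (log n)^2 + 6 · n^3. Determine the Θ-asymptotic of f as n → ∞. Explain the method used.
f(n) ∈ Θ(n^3)

Compare the terms by growth order. For large n, n^a · (log n)^b dominates n^a' · (log n)^b' iff a > a', or (a = a' and b > b'). Ranking the 3 terms shows the dominant one is 6 · n^3. Hence f(n) ∈ Θ(n^3).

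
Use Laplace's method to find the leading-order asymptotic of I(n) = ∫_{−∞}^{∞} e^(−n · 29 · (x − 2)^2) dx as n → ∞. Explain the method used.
I(n) = sqrt(π/(29n))

Here φ(x) = 29 · (x − 2)^2 has its unique minimum at x* = 2 with φ(x*) = 0 and φ''(x*) = 58. Laplace's method gives
  I(n) ~ e^(−n φ(x*)) · sqrt(2π / (n · φ''(x*))) = sqrt(2π / (58n)) = sqrt(π/(29n)).
This is exact: substituting u = (x − 2)·sqrt(29n) gives I(n) = (1/sqrt(29n)) ∫_{−∞}^{∞} e^(−u^2) du = sqrt(π/(29n)).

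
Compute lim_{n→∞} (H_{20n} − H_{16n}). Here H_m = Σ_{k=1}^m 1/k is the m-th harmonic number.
lim = ln(20/16) = ln(5/4)

Euler-Maclaurin gives H_m = ln m + γ + 1/(2m) + O(1/m^2). The γ and O(1/m) terms cancel in the difference:
  H_{20n} − H_{16n} = ln(20n) − ln(16n) + O(1/n) = ln(20/16) + O(1/n).
Hence the limit is ln(20/16) = ln(5/4).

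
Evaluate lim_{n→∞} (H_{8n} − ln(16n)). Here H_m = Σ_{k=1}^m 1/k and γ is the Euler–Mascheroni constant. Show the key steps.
lim = −ln 2 + γ

By Euler-Maclaurin, H_m = ln m + γ + O(1/m). So
  H_{8n} − ln(16n) = ln(8n) + γ − ln(16n) + O(1/n)
                       = ln(8/16) + γ + O(1/n).
Hence the limit is ln(8/16) + γ (= −ln 2).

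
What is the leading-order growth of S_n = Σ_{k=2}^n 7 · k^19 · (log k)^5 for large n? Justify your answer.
S_n ~ 7 · n^20 · (log n)^5 / 20

By integral comparison, S_n = ∫_1^n 7 · x^19 · (log x)^5 dx + O(n^19 · (log n)^5). For the integral, the leading term of ∫_1^n x^19 (log x)^5 dx is n^20/20 · (log n)^5 (by repeated integration by parts; each step lowers the log-exponent and produces a relatively O(1/log n) correction). Hence S_n ~ 7 · n^20 · (log n)^5 / 20.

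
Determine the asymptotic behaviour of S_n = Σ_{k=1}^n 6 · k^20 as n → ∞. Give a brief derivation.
S_n ~ 2 · n^21 / 7

By integral comparison (Euler-Maclaurin), Σ_{k=1}^n 6 · k^20 = 6 · ∫_0^n x^20 dx + O(n^20) = 6 · n^21/21 = 2 · n^21 / 7 + O(n^20). (Equivalently, Faulhaber's formula gives the same leading term.)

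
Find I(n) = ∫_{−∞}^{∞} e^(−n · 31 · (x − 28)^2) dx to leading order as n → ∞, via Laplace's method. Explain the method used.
I(n) = sqrt(π/(31n))

Here φ(x) = 31 · (x − 28)^2 has its unique minimum at x* = 28 with φ(x*) = 0 and φ''(x*) = 62. Laplace's method gives
  I(n) ~ e^(−n φ(x*)) · sqrt(2π / (n · φ''(x*))) = sqrt(2π / (62n)) = sqrt(π/(31n)).
This is exact: substituting u = (x − 28)·sqrt(31n) gives I(n) = (1/sqrt(31n)) ∫_{−∞}^{∞} e^(−u^2) du = sqrt(π/(31n)).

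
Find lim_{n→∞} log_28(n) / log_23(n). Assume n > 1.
lim = ln(23) / ln(28) = log_28(23)

Change of base: log_28(n) = ln n / ln 28 and log_23(n) = ln n / ln 23. The ratio is (ln n / ln 28) · (ln 23 / ln n) = ln 23 / ln 28, a constant independent of n. So the limit is ln 23 / ln 28 = log_28(23).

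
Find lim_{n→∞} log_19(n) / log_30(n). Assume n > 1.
lim = ln(30) / ln(19) = log_19(30)

Change of base: log_19(n) = ln n / ln 19 and log_30(n) = ln n / ln 30. The ratio is (ln n / ln 19) · (ln 30 / ln n) = ln 30 / ln 19, a constant independent of n. So the limit is ln 30 / ln 19 = log_19(30).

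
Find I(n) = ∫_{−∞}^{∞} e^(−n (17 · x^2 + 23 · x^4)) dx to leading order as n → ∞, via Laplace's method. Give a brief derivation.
I(n) ~ sqrt(π/(17n))

φ(x) = 17 · x^2 + 23 · x^4 has its unique global minimum at x* = 0 (since φ'(x) = 34x + 92x^3 = 0 only at x = 0 for real x with both coefficients positive, and φ → ∞ as |x| → ∞). At x* = 0, φ(0) = 0 and φ''(0) = 34. Laplace's method then gives
  I(n) ~ sqrt(2π / (n · φ''(0))) · e^(−n φ(0)) = sqrt(2π / (34n)) = sqrt(π/(17n)).
The 23 · x^4 term contributes only at subleading order (an O(1/n) relative correction).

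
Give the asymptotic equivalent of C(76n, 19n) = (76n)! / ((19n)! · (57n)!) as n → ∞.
C(76n, 19n) ~ (256/27)^(19n) · sqrt(2/(3π·19n))

Write N = 19n. Apply Stirling to each factorial:
  (4N)! ~ sqrt(2π·4N) · (4N/e)^(4N),
  N! ~ sqrt(2π N) · (N/e)^N,
  (3N)! ~ sqrt(2π·3N) · (3N/e)^(3N).
The exponential factors combine to (4N)^(4N) / (N^N · (3N)^(3N)) = 4^(4N)/3^(3N) = (4^4/3^3)^N = (256/27)^N.
The square-root prefactors combine to sqrt(2π·4N) / (sqrt(2π N)·sqrt(2π·3N)) = sqrt(4 / (2π·3·N)) = sqrt(2/(3π·19n)).
Substituting N = 19n: C(76n, 19n) ~ (256/27)^(19n) · sqrt(2/(3π·19n)).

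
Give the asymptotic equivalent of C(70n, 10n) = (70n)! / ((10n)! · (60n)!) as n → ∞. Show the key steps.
C(70n, 10n) ~ (823543/46656)^(10n) · sqrt(7/(12π·10n))

Write N = 10n. Apply Stirling to each factorial:
  (7N)! ~ sqrt(2π·7N) · (7N/e)^(7N),
  N! ~ sqrt(2π N) · (N/e)^N,
  (6N)! ~ sqrt(2π·6N) · (6N/e)^(6N).
The exponential factors combine to (7N)^(7N) / (N^N · (6N)^(6N)) = 7^(7N)/6^(6N) = (7^7/6^6)^N = (823543/46656)^N.
The square-root prefactors combine to sqrt(2π·7N) / (sqrt(2π N)·sqrt(2π·6N)) = sqrt(7 / (2π·6·N)) = sqrt(7/(12π·10n)).
Substituting N = 10n: C(70n, 10n) ~ (823543/46656)^(10n) · sqrt(7/(12π·10n)).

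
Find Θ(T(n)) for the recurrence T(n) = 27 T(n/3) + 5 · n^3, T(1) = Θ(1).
T(n) = Θ(n^3 log n)

log_3 27 = 3, and f(n) = 5 · n^3 = Θ(n^(log_3 27)). This is Case 2 of the master theorem: T(n) = Θ(f(n) · log n) = Θ(n^3 log n).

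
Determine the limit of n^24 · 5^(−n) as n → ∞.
lim = 0

Exponentials with base > 1 dominate every fixed polynomial: for any fixed c, n^c / 5^n → 0 as n → ∞ (e.g. by the ratio test, or by writing 5^n = e^(n ln 5) and noting e^(n ln 5) / n^c → ∞). Hence n^24 · 5^(−n) = n^24 / 5^n → 0.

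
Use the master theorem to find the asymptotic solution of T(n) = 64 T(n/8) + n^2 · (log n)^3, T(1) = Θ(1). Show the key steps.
T(n) = Θ(n^2 · (log n)^4)

Here log_8 64 = 2 and f(n) = n^2 · (log n)^3 = Θ(n^(log_8 64) · (log n)^3). This is the extended Case 2 of the master theorem (f matches the critical exponent up to log factors), giving T(n) = Θ(n^(log_8 64) · (log n)^(3+1)) = Θ(n^2 · (log n)^4).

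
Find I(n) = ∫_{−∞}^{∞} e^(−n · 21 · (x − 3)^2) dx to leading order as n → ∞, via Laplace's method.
I(n) = sqrt(π/(21n))

Here φ(x) = 21 · (x − 3)^2 has its unique minimum at x* = 3 with φ(x*) = 0 and φ''(x*) = 42. Laplace's method gives
  I(n) ~ e^(−n φ(x*)) · sqrt(2π / (n · φ''(x*))) = sqrt(2π / (42n)) = sqrt(π/(21n)).
This is exact: substituting u = (x − 3)·sqrt(21n) gives I(n) = (1/sqrt(21n)) ∫_{−∞}^{∞} e^(−u^2) du = sqrt(π/(21n)).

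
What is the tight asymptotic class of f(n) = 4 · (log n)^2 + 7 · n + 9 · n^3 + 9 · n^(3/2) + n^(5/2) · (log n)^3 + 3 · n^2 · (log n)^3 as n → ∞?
f(n) ∈ Θ(n^3)

Compare the terms by growth order. For large n, n^a · (log n)^b dominates n^a' · (log n)^b' iff a > a', or (a = a' and b > b'). Ranking the 6 terms shows the dominant one is 9 · n^3. Hence f(n) ∈ Θ(n^3).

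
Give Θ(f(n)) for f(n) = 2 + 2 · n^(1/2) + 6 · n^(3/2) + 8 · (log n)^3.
f(n) ∈ Θ(n^(3/2))

Compare the terms by growth order. For large n, n^a · (log n)^b dominates n^a' · (log n)^b' iff a > a', or (a = a' and b > b'). Ranking the 4 terms shows the dominant one is 6 · n^(3/2). Hence f(n) ∈ Θ(n^(3/2)).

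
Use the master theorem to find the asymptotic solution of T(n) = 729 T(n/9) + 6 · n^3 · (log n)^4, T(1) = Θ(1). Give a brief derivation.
T(n) = Θ(n^3 · (log n)^5)

Here log_9 729 = 3 and f(n) = 6 · n^3 · (log n)^4 = Θ(n^(log_9 729) · (log n)^4). This is the extended Case 2 of the master theorem (f matches the critical exponent up to log factors), giving T(n) = Θ(n^(log_9 729) · (log n)^(4+1)) = Θ(n^3 · (log n)^5).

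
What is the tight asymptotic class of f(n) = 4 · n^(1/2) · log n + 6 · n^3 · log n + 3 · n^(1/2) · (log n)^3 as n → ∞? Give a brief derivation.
f(n) ∈ Θ(n^3 · log n)

Compare the terms by growth order. For large n, n^a · (log n)^b dominates n^a' · (log n)^b' iff a > a', or (a = a' and b > b'). Ranking the 3 terms shows the dominant one is 6 · n^3 · log n. Hence f(n) ∈ Θ(n^3 · log n).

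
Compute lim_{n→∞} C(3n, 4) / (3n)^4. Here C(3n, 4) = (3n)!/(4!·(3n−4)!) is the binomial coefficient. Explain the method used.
lim = 1/4! = 1/24

With N = 3n → ∞: C(N, 4) / N^4 = [N(N−1)…(N−3)] / (4! · N^4) = (1/4!) · 1 · (1 − 1/(3n)) · (1 − 2/(3n)) · (1 − 3/(3n)). Each factor → 1 as N → ∞, so the limit is 1/4! = 1/24.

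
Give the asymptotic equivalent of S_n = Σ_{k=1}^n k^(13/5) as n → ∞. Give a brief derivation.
S_n ~ (5/18) · n^(18/5)

Integral comparison: Σ_{k=1}^n k^(13/5) = ∫_0^n x^(13/5) dx + O(n^(13/5)). The integral is n^(1 + 13/5) / (1 + 13/5) = n^((13+5)/5) / ((13+5)/5) = (5/18) · n^(18/5).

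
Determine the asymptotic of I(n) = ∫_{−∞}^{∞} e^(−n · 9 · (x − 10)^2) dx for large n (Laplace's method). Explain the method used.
I(n) = sqrt(π/(9n))

Here φ(x) = 9 · (x − 10)^2 has its unique minimum at x* = 10 with φ(x*) = 0 and φ''(x*) = 18. Laplace's method gives
  I(n) ~ e^(−n φ(x*)) · sqrt(2π / (n · φ''(x*))) = sqrt(2π / (18n)) = sqrt(π/(9n)).
This is exact: substituting u = (x − 10)·sqrt(9n) gives I(n) = (1/sqrt(9n)) ∫_{−∞}^{∞} e^(−u^2) du = sqrt(π/(9n)).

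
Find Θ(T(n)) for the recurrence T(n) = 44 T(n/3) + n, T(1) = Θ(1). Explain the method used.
T(n) = Θ(n^(log_3 44))

Master theorem: compare f(n) = n to n^(log_3 44) where log_3 44 ≈ 3.445. Since 1 < log_3 44, we have f(n) = O(n^(log_3 44 − ε)) for some ε > 0 — Case 1. Hence T(n) = Θ(n^(log_3 44)).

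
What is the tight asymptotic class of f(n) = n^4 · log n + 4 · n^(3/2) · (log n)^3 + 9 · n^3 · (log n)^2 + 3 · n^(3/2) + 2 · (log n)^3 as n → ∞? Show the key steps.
f(n) ∈ Θ(n^4 · log n)

Compare the terms by growth order. For large n, n^a · (log n)^b dominates n^a' · (log n)^b' iff a > a', or (a = a' and b > b'). Ranking the 5 terms shows the dominant one is n^4 · log n. Hence f(n) ∈ Θ(n^4 · log n).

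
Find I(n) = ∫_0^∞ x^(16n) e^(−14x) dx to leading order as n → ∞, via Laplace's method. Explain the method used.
I(n) ~ (sqrt(2π·16n) / 14) · (16n/(14e))^(16n)

Write the integrand as exp(16n ln x − 14x) and set f(x) = 16n ln x − 14x. Then f'(x) = 16n/x − 14 = 0 at x* = 16n/14, and f''(x*) = −16n/x*^2 = −14^2/(16n). Laplace's method (interior maximum) gives
  I(n) ~ e^(f(x*)) · sqrt(2π / |f''(x*)|)
        = exp(16n ln(16n/14) − 16n) · sqrt(2π · 16n / 14^2)
        = (16n/14)^(16n) e^(−16n) · sqrt(2π·16n) / 14
        = (sqrt(2π·16n) / 14) · (16n/(14e))^(16n).
This matches Γ(16n+1)/14^(16n+1) with Stirling applied to Γ.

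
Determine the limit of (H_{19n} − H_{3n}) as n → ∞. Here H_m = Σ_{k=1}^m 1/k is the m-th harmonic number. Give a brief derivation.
lim = ln(19/3)

Euler-Maclaurin gives H_m = ln m + γ + 1/(2m) + O(1/m^2). The γ and O(1/m) terms cancel in the difference:
  H_{19n} − H_{3n} = ln(19n) − ln(3n) + O(1/n) = ln(19/3) + O(1/n).
Hence the limit is ln(19/3).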